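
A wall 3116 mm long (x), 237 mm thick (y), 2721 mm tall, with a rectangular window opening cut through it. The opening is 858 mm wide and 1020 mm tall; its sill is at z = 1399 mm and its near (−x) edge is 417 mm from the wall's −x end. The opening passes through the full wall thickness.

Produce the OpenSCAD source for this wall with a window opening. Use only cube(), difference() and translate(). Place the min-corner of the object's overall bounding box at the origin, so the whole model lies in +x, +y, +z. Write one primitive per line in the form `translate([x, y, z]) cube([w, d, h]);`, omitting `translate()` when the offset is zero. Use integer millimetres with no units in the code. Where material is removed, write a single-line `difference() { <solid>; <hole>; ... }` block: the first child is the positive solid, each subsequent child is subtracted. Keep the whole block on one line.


difference() { cube([3116, 237, 2721]); translate([417, 0, 1399]) cube([858, 237, 1020]); }


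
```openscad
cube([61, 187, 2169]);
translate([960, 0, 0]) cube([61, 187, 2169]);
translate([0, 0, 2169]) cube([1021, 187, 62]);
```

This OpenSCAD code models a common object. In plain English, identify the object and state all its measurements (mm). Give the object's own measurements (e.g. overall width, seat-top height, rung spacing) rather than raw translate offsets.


A door frame. The clear opening is 899 mm wide and 2169 mm high. Two 61 mm wide jambs, 187 mm deep, stand either side of the opening from the floor to the top of the opening. A 62 mm thick head sits across the top of both jambs, spanning the full outside width of the frame.


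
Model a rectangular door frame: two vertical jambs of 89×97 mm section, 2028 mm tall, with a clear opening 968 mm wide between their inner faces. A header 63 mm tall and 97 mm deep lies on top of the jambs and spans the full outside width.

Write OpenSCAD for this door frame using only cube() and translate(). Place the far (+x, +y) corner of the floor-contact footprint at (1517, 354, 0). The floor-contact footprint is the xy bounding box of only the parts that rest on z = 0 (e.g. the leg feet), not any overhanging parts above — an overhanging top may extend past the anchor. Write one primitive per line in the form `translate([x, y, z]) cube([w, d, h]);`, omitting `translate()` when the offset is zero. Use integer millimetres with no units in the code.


translate([371, 257, 0]) cube([89, 97, 2028]);
translate([1428, 257, 0]) cube([89, 97, 2028]);
translate([371, 257, 2028]) cube([1146, 97, 63]);


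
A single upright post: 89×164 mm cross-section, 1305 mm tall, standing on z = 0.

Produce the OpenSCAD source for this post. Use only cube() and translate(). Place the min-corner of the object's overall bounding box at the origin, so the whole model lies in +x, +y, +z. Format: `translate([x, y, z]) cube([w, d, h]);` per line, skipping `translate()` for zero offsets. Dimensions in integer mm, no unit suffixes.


cube([89, 164, 1305]);


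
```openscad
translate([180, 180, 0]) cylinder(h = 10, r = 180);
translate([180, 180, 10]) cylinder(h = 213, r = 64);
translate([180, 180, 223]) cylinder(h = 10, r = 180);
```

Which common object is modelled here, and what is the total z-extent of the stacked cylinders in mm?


A spool. The overall height is 233 mm.

Three coaxial cylinders, large–small–large — a spool. Two 10 mm flanges and a 213 mm core give 10 + 213 + 10 = 233 mm.


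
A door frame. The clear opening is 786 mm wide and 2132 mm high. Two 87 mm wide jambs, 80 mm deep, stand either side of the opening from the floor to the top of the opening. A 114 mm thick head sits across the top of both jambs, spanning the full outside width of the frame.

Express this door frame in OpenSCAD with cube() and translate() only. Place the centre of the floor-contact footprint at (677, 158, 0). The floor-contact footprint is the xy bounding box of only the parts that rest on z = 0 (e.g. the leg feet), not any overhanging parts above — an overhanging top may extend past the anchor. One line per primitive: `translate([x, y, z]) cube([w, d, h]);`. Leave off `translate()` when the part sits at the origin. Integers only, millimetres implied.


translate([197, 118, 0]) cube([87, 80, 2132]);
translate([1070, 118, 0]) cube([87, 80, 2132]);
translate([197, 118, 2132]) cube([960, 80, 114]);


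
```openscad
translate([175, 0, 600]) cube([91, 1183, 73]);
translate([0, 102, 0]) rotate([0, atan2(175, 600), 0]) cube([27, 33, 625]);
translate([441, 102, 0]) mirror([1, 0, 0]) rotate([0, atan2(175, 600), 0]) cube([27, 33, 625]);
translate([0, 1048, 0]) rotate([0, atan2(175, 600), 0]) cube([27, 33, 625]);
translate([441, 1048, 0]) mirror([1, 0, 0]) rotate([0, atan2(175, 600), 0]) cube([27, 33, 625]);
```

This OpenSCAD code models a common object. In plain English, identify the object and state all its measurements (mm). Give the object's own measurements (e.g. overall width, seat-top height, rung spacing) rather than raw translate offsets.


A sawhorse. A 91×1183×73 mm beam (x, y, z) sits on two A-frame leg pairs. Each pair is two raked legs of 27×33 mm section (33 mm along y) splaying symmetrically in x. Each leg rises 600 mm vertically over 175 mm of horizontal reach and is 625 mm long along its own axis. Every leg's outer bottom edge rests on the floor and its outer top edge meets a bottom edge of the beam — the left legs (tilting toward +x) meet the beam's −x bottom edge, the right legs (their mirror images, tilting toward −x) meet its +x bottom edge — so the leg tops tuck under the beam, the beam's underside is 600 mm above the floor, and the feet are 441 mm apart outside-to-outside with the beam centred between them. The two leg pairs are set in 102 mm from either end of the beam.


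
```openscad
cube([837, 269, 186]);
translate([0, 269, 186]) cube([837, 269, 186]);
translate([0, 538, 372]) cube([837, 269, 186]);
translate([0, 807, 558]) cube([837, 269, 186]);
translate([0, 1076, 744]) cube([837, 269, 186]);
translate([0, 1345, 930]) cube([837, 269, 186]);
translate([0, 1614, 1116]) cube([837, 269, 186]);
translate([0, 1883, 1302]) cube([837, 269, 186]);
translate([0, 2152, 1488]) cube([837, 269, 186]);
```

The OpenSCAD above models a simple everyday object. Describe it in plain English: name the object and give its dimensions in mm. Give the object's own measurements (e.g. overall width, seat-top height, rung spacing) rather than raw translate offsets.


A straight staircase of 9 solid steps. Each step is 837 mm wide (x), 269 mm deep (y, the going) and 186 mm tall (the rise). The first step rests on the floor; each subsequent step sits one going further in +y and one rise higher in +z, directly behind and above the previous step with no overlap.


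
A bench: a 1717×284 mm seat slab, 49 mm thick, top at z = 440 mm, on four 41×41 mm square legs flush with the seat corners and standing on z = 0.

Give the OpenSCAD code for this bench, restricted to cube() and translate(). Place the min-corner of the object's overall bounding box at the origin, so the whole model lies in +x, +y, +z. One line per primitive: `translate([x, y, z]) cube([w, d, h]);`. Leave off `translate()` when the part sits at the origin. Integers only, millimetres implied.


// leg_h = 440 − 49 = 391
translate([0, 0, 391]) cube([1717, 284, 49]);
cube([41, 41, 391]);
translate([0, 243, 0]) cube([41, 41, 391]);
translate([1676, 0, 0]) cube([41, 41, 391]);
translate([1676, 243, 0]) cube([41, 41, 391]);


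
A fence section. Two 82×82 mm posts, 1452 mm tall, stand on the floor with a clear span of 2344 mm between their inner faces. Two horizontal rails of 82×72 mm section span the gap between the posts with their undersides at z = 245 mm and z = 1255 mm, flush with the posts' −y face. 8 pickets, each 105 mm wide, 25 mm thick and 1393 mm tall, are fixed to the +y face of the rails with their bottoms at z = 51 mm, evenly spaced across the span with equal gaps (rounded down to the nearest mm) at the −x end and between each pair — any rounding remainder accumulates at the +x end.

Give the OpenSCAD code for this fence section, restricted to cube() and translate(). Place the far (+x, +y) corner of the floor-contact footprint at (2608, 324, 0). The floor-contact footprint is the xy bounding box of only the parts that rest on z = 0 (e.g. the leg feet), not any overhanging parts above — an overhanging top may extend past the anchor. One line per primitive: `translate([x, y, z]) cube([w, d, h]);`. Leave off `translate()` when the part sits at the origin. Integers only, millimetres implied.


translate([100, 242, 0]) cube([82, 82, 1452]);
translate([2526, 242, 0]) cube([82, 82, 1452]);
translate([182, 242, 245]) cube([2344, 82, 72]);
translate([182, 242, 1255]) cube([2344, 82, 72]);
translate([349, 324, 51]) cube([105, 25, 1393]);
translate([621, 324, 51]) cube([105, 25, 1393]);
translate([893, 324, 51]) cube([105, 25, 1393]);
translate([1165, 324, 51]) cube([105, 25, 1393]);
translate([1437, 324, 51]) cube([105, 25, 1393]);
translate([1709, 324, 51]) cube([105, 25, 1393]);
translate([1981, 324, 51]) cube([105, 25, 1393]);
translate([2253, 324, 51]) cube([105, 25, 1393]);


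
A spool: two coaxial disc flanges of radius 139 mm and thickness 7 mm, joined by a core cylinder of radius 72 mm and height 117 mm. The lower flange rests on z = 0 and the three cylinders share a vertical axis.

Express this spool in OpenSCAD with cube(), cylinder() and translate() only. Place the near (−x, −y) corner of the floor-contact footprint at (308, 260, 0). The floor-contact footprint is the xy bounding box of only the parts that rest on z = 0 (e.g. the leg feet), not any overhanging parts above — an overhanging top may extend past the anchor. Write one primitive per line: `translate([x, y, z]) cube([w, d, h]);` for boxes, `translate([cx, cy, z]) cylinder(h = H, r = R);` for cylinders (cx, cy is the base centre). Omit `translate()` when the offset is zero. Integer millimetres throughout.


translate([447, 399, 0]) cylinder(h = 7, r = 139);
translate([447, 399, 7]) cylinder(h = 117, r = 72);
translate([447, 399, 124]) cylinder(h = 7, r = 139);


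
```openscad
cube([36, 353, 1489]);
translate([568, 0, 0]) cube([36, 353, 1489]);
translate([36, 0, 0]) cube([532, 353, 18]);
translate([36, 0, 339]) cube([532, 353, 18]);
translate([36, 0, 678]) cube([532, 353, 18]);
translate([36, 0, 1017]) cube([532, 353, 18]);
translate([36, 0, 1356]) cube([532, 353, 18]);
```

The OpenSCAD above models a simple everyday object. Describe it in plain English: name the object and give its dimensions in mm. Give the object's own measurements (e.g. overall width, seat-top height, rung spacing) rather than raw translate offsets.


An open bookshelf. Two side panels, each 36 mm thick, 353 mm deep and 1489 mm tall, stand 604 mm apart (outside-to-outside). Between them sit 5 shelves, each 18 mm thick and 353 mm deep, spanning the full gap between the sides. The bottom shelf rests on the floor (its underside at z = 0) and the clear gap between one shelf's top and the next shelf's underside is 321 mm.


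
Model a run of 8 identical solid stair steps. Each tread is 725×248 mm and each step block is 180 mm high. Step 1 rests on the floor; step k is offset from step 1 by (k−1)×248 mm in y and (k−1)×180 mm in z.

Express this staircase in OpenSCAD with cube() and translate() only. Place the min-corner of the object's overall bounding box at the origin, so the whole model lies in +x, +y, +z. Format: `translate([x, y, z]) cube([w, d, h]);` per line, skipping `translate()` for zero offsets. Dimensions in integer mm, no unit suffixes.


cube([725, 248, 180]);
translate([0, 248, 180]) cube([725, 248, 180]);
translate([0, 496, 360]) cube([725, 248, 180]);
translate([0, 744, 540]) cube([725, 248, 180]);
translate([0, 992, 720]) cube([725, 248, 180]);
translate([0, 1240, 900]) cube([725, 248, 180]);
translate([0, 1488, 1080]) cube([725, 248, 180]);
translate([0, 1736, 1260]) cube([725, 248, 180]);


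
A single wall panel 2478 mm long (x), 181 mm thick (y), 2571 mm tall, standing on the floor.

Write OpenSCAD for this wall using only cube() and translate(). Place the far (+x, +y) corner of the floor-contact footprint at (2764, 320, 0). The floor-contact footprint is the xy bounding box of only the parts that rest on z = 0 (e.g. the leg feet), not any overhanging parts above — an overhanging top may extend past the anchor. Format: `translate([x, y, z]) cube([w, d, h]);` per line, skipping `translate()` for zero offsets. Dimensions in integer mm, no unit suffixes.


translate([286, 139, 0]) cube([2478, 181, 2571]);


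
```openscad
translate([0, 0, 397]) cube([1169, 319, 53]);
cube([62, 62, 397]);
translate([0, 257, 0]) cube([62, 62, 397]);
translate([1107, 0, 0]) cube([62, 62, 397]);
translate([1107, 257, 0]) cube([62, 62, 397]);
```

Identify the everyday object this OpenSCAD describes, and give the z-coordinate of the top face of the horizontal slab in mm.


A bench. The seat-top height is 450 mm.

A long slab on four corner posts — a bench. The slab sits at z = 397 with thickness 53, so the top is 397 + 53 = 450 mm.


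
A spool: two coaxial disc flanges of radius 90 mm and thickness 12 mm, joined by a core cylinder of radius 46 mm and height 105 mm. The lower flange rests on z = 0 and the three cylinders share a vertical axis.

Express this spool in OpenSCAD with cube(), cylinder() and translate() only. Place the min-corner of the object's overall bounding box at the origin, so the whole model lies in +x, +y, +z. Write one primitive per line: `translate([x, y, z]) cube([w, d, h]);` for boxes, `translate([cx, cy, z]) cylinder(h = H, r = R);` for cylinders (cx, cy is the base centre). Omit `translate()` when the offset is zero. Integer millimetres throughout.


translate([90, 90, 0]) cylinder(h = 12, r = 90);
translate([90, 90, 12]) cylinder(h = 105, r = 46);
translate([90, 90, 117]) cylinder(h = 12, r = 90);


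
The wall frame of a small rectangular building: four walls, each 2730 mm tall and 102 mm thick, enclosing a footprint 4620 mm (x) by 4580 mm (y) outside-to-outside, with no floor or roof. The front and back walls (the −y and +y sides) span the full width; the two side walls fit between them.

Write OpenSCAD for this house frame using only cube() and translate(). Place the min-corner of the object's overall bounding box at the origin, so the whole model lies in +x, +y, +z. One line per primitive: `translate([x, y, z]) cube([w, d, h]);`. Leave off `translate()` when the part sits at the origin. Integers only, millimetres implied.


cube([4620, 102, 2730]);
translate([0, 4478, 0]) cube([4620, 102, 2730]);
translate([0, 102, 0]) cube([102, 4376, 2730]);
translate([4518, 102, 0]) cube([102, 4376, 2730]);


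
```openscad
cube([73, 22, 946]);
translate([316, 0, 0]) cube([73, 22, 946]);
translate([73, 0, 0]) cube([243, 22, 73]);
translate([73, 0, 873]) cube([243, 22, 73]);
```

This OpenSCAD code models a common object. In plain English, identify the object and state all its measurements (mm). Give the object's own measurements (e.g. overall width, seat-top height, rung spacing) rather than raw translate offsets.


A rectangular picture frame lying in the x–z plane (depth along y). The opening is 243 mm wide (x) by 800 mm tall (z), surrounded by a border 73 mm wide on all four sides. The frame is 22 mm deep and is made of two full-height vertical stiles with two horizontal rails fitted between them.


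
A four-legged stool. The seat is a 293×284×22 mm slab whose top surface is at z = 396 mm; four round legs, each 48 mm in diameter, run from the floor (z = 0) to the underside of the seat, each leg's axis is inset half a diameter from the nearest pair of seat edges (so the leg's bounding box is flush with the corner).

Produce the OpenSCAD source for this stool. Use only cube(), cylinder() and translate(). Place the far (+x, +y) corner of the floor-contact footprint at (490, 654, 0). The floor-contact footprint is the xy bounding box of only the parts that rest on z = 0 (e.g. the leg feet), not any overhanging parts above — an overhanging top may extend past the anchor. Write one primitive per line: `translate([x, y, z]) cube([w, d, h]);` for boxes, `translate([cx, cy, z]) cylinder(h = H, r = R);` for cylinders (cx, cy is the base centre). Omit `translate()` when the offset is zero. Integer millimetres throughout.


// leg_h = 396 - 22 = 374
translate([197, 370, 374]) cube([293, 284, 22]);
translate([221, 394, 0]) cylinder(h = 374, r = 24);
translate([466, 394, 0]) cylinder(h = 374, r = 24);
translate([221, 630, 0]) cylinder(h = 374, r = 24);
translate([466, 630, 0]) cylinder(h = 374, r = 24);


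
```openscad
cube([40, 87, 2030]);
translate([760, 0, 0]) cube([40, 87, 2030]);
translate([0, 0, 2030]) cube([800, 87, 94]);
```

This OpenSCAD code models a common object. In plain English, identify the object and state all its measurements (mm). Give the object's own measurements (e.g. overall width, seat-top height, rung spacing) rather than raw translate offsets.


A door frame. The clear opening is 720 mm wide and 2030 mm high. Two 40 mm wide jambs, 87 mm deep, stand either side of the opening from the floor to the top of the opening. A 94 mm thick head sits across the top of both jambs, spanning the full outside width of the frame.


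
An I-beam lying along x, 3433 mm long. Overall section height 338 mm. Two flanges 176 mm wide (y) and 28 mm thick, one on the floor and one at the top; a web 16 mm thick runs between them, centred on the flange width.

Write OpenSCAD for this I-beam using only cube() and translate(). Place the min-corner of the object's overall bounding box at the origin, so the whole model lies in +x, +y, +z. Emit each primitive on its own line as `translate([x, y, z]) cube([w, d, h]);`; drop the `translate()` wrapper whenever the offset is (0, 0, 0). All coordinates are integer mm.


cube([3433, 176, 28]);
translate([0, 80, 28]) cube([3433, 16, 282]);
translate([0, 0, 310]) cube([3433, 176, 28]);


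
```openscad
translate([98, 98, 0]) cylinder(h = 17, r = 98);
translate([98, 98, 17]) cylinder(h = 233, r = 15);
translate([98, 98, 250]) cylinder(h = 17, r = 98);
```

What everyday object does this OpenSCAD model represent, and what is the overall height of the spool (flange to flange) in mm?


A spool. The overall height is 267 mm.

Three coaxial cylinders, large–small–large — a spool. Two 17 mm flanges and a 233 mm core give 17 + 233 + 17 = 267 mm.


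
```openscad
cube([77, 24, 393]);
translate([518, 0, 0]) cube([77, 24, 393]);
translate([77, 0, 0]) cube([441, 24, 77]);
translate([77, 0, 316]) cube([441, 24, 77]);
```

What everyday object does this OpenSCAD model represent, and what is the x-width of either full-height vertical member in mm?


A picture frame. The border width is 77 mm.

Four thin pieces enclosing a rectangular opening — a picture frame. The two full-height stiles are 393 mm tall; the top rail sits at z = 316 and is 77 mm tall, so the border above the opening is 393 − 316 = 77 mm, matching the stile x-width.


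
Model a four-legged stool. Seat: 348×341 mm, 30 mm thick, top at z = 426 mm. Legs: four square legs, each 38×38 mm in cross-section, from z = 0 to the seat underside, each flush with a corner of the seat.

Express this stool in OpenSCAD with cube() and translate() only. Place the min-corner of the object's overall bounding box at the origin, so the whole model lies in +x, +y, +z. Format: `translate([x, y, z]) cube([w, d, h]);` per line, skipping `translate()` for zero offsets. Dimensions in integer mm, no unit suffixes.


translate([0, 0, 396]) cube([348, 341, 30]);
cube([38, 38, 396]);
translate([310, 0, 0]) cube([38, 38, 396]);
translate([0, 303, 0]) cube([38, 38, 396]);
translate([310, 303, 0]) cube([38, 38, 396]);


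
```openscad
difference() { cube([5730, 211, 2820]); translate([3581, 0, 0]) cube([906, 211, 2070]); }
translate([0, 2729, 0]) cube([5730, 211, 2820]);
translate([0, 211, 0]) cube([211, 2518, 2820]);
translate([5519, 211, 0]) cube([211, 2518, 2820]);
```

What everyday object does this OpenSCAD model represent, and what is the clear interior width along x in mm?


A single room. The interior width is 5308 mm.

Four walls enclosing a rectangle with a door in the front wall — a room. Outside width 5730 minus two 211 mm walls gives 5308 mm.


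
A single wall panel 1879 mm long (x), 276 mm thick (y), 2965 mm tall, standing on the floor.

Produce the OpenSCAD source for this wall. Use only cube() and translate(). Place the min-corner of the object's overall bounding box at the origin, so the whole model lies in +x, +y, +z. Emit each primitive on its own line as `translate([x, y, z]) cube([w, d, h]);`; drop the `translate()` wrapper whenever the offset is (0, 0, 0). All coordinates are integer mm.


cube([1879, 276, 2965]);


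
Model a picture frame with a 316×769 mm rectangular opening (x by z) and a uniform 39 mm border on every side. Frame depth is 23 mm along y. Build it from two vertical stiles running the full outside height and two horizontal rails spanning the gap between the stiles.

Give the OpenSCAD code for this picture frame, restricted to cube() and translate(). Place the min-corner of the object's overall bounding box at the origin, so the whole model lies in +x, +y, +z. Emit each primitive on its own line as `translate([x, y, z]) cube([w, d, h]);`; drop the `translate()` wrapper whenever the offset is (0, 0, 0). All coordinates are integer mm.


cube([39, 23, 847]);
translate([355, 0, 0]) cube([39, 23, 847]);
translate([39, 0, 0]) cube([316, 23, 39]);
translate([39, 0, 808]) cube([316, 23, 39]);


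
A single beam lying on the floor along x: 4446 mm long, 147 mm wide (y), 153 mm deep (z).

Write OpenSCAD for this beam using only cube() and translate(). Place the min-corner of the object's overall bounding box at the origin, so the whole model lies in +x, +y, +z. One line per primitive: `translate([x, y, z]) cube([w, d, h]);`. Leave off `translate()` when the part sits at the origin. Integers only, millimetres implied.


cube([4446, 147, 153]);


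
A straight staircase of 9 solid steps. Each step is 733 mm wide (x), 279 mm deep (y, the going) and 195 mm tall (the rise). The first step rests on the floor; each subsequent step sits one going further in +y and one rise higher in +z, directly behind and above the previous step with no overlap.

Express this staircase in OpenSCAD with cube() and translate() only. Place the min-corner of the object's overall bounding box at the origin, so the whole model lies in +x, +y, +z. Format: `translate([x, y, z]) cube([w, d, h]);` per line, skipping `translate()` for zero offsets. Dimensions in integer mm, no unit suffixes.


cube([733, 279, 195]);
translate([0, 279, 195]) cube([733, 279, 195]);
translate([0, 558, 390]) cube([733, 279, 195]);
translate([0, 837, 585]) cube([733, 279, 195]);
translate([0, 1116, 780]) cube([733, 279, 195]);
translate([0, 1395, 975]) cube([733, 279, 195]);
translate([0, 1674, 1170]) cube([733, 279, 195]);
translate([0, 1953, 1365]) cube([733, 279, 195]);
translate([0, 2232, 1560]) cube([733, 279, 195]);


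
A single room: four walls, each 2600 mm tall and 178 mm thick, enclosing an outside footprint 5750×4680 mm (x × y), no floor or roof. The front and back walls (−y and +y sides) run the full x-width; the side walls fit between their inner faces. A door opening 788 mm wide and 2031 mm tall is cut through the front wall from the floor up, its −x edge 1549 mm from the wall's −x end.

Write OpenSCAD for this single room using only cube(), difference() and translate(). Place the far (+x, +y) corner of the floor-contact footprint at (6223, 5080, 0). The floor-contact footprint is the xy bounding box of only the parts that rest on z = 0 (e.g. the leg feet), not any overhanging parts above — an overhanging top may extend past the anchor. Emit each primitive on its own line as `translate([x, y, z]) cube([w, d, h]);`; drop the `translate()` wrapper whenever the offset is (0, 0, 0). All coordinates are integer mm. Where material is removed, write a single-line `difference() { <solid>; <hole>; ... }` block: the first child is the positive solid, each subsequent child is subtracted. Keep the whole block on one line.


difference() { translate([473, 400, 0]) cube([5750, 178, 2600]); translate([2022, 400, 0]) cube([788, 178, 2031]); }
translate([473, 4902, 0]) cube([5750, 178, 2600]);
translate([473, 578, 0]) cube([178, 4324, 2600]);
translate([6045, 578, 0]) cube([178, 4324, 2600]);


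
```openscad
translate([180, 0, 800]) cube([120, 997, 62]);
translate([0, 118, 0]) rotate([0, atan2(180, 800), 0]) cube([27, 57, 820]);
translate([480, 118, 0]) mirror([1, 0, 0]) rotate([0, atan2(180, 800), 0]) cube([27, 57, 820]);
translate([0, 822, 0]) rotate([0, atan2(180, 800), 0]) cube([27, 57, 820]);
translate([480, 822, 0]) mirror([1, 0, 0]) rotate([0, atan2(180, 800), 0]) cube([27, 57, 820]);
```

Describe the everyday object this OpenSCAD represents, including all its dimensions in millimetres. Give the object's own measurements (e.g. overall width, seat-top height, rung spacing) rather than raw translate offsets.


A sawhorse. A 120×997×62 mm beam (x, y, z) sits on two A-frame leg pairs. Each pair is two raked legs of 27×57 mm section (57 mm along y) splaying symmetrically in x. Each leg rises 800 mm vertically over 180 mm of horizontal reach and is 820 mm long along its own axis. Every leg's outer bottom edge rests on the floor and its outer top edge meets a bottom edge of the beam — the left legs (tilting toward +x) meet the beam's −x bottom edge, the right legs (their mirror images, tilting toward −x) meet its +x bottom edge — so the leg tops tuck under the beam, the beam's underside is 800 mm above the floor, and the feet are 480 mm apart outside-to-outside with the beam centred between them. The two leg pairs are set in 118 mm from either end of the beam.


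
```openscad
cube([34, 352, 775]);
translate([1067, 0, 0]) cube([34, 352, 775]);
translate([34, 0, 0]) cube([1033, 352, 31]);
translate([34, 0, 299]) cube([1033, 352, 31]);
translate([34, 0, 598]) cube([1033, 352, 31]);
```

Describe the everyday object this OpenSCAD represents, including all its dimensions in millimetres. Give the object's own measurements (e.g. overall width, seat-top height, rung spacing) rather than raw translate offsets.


An open bookshelf. Two side panels, each 34 mm thick, 352 mm deep and 775 mm tall, stand 1101 mm apart (outside-to-outside). Between them sit 3 shelves, each 31 mm thick and 352 mm deep, spanning the full gap between the sides. The bottom shelf rests on the floor (its underside at z = 0) and the clear gap between one shelf's top and the next shelf's underside is 268 mm.


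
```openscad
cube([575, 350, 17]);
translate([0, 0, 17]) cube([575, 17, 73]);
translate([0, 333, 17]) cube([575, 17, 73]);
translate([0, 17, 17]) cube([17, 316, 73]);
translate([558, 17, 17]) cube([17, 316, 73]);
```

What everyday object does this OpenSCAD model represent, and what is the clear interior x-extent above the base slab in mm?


An open box. The internal width is 541 mm.

A 575×350 base slab with four walls standing on it — an open box. The base is 575 mm wide and the walls are 17 mm thick, so the internal width is 575 − 2 × 17 = 541 mm.


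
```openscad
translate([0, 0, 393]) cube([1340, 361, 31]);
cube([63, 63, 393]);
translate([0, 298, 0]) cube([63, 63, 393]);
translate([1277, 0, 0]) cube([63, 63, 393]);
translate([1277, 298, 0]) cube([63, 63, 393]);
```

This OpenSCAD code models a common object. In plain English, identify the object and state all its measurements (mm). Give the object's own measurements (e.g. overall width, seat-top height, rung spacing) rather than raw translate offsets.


A long wooden bench with a 1340 mm (x) × 361 mm (y) seat, 31 mm thick, its top surface 424 mm above the floor. Four 63 mm square legs at the seat corners, flush with the edges, run from z = 0 to the seat underside.


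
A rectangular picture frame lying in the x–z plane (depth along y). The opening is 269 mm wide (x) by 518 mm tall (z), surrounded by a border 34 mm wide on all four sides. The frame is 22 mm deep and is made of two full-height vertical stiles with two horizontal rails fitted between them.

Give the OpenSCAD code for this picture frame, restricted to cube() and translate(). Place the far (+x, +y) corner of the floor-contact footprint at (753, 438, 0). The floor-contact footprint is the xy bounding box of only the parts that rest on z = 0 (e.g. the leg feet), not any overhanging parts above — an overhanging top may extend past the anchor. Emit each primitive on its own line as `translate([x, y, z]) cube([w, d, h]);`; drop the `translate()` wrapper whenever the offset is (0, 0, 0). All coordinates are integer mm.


translate([416, 416, 0]) cube([34, 22, 586]);
translate([719, 416, 0]) cube([34, 22, 586]);
translate([450, 416, 0]) cube([269, 22, 34]);
translate([450, 416, 552]) cube([269, 22, 34]);


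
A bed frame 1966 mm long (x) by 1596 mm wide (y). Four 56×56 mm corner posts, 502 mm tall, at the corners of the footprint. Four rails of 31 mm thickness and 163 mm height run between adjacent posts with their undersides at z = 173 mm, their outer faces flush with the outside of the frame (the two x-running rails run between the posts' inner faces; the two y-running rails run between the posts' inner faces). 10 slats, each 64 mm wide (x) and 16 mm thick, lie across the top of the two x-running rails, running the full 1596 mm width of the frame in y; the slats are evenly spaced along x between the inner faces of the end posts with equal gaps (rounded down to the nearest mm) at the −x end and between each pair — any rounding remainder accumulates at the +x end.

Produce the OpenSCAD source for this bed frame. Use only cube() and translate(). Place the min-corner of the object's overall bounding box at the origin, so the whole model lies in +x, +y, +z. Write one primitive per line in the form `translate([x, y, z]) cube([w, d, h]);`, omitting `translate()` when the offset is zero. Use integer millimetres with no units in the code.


// slat z = rail_z + rail_h = 173 + 163 = 336
// slat gap = ⌊(1854 − 10·64) / 11⌋ = 110
cube([56, 56, 502]);
translate([0, 1540, 0]) cube([56, 56, 502]);
translate([1910, 0, 0]) cube([56, 56, 502]);
translate([1910, 1540, 0]) cube([56, 56, 502]);
translate([56, 0, 173]) cube([1854, 31, 163]);
translate([56, 1565, 173]) cube([1854, 31, 163]);
translate([0, 56, 173]) cube([31, 1484, 163]);
translate([1935, 56, 173]) cube([31, 1484, 163]);
translate([166, 0, 336]) cube([64, 1596, 16]);
translate([340, 0, 336]) cube([64, 1596, 16]);
translate([514, 0, 336]) cube([64, 1596, 16]);
translate([688, 0, 336]) cube([64, 1596, 16]);
translate([862, 0, 336]) cube([64, 1596, 16]);
translate([1036, 0, 336]) cube([64, 1596, 16]);
translate([1210, 0, 336]) cube([64, 1596, 16]);
translate([1384, 0, 336]) cube([64, 1596, 16]);
translate([1558, 0, 336]) cube([64, 1596, 16]);
translate([1732, 0, 336]) cube([64, 1596, 16]);


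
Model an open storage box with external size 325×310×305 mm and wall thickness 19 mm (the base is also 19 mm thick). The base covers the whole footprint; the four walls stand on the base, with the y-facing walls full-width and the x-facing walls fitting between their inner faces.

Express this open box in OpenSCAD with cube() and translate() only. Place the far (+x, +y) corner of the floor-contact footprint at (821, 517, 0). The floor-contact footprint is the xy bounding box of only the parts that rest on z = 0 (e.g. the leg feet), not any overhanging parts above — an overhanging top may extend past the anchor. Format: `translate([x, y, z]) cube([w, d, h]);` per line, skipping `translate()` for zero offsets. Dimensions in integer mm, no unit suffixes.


translate([496, 207, 0]) cube([325, 310, 19]);
translate([496, 207, 19]) cube([325, 19, 286]);
translate([496, 498, 19]) cube([325, 19, 286]);
translate([496, 226, 19]) cube([19, 272, 286]);
translate([802, 226, 19]) cube([19, 272, 286]);


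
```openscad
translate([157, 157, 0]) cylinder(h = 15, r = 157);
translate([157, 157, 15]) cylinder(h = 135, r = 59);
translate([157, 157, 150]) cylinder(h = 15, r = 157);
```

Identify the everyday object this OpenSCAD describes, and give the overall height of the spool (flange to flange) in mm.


A spool. The overall height is 165 mm.

Three coaxial cylinders, large–small–large — a spool. Two 15 mm flanges and a 135 mm core give 15 + 135 + 15 = 165 mm.


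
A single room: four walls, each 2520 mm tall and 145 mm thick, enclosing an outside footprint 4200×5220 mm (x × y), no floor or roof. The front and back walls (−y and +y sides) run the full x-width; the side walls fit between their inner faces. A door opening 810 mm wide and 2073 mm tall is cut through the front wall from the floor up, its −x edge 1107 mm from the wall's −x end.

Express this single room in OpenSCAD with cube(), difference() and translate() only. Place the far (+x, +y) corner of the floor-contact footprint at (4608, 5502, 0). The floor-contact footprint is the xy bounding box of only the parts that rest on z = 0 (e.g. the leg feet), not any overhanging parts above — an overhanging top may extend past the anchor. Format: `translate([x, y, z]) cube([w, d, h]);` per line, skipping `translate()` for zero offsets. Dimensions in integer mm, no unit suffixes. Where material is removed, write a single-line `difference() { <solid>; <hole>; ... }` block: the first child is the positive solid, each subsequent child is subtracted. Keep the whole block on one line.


difference() { translate([408, 282, 0]) cube([4200, 145, 2520]); translate([1515, 282, 0]) cube([810, 145, 2073]); }
translate([408, 5357, 0]) cube([4200, 145, 2520]);
translate([408, 427, 0]) cube([145, 4930, 2520]);
translate([4463, 427, 0]) cube([145, 4930, 2520]);


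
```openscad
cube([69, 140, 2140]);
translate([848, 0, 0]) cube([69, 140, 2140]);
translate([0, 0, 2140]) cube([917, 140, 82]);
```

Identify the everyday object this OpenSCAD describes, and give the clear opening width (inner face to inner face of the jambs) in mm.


A door frame. The clear opening width is 779 mm.

Two 2140 mm tall posts with a header on top — a door frame. The left jamb is 69 mm wide at x = 0; the right jamb starts at x = 848. The clear opening is 848 − 69 = 779 mm.


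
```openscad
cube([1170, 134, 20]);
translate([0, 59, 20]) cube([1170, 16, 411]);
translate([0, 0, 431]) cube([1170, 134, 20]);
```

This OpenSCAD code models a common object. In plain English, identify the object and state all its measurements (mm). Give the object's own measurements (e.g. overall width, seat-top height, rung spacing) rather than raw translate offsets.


An I-beam lying along x, 1170 mm long. Overall section height 451 mm. Two flanges 134 mm wide (y) and 20 mm thick, one on the floor and one at the top; a web 16 mm thick runs between them, centred on the flange width.


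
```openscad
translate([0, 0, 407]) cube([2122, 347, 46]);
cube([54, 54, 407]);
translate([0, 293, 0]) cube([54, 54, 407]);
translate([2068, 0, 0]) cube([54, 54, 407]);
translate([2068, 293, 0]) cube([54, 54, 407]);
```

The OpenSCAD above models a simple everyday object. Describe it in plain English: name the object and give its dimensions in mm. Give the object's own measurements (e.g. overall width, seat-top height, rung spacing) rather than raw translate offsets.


A long wooden bench with a 2122 mm (x) × 347 mm (y) seat, 46 mm thick, its top surface 453 mm above the floor. Four 54 mm square legs at the seat corners, flush with the edges, run from z = 0 to the seat underside.


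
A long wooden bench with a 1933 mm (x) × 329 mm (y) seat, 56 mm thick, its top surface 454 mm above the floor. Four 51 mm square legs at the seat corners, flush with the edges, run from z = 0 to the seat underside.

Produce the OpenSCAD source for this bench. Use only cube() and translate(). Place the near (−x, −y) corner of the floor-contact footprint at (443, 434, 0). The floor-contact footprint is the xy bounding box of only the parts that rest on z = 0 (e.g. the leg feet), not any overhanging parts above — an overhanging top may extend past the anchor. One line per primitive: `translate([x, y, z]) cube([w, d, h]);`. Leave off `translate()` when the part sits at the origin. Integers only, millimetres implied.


// leg_h = 454 − 56 = 398
translate([443, 434, 398]) cube([1933, 329, 56]);
translate([443, 434, 0]) cube([51, 51, 398]);
translate([443, 712, 0]) cube([51, 51, 398]);
translate([2325, 434, 0]) cube([51, 51, 398]);
translate([2325, 712, 0]) cube([51, 51, 398]);


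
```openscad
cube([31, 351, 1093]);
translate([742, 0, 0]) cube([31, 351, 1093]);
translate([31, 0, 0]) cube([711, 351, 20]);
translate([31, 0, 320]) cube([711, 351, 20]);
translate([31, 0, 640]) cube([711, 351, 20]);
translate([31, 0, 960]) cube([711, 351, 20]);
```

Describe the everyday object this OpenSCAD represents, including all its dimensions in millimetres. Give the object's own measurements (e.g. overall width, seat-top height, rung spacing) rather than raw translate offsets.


An open bookshelf. Two side panels, each 31 mm thick, 351 mm deep and 1093 mm tall, stand 773 mm apart (outside-to-outside). Between them sit 4 shelves, each 20 mm thick and 351 mm deep, spanning the full gap between the sides. The bottom shelf rests on the floor (its underside at z = 0) and the clear gap between one shelf's top and the next shelf's underside is 300 mm.


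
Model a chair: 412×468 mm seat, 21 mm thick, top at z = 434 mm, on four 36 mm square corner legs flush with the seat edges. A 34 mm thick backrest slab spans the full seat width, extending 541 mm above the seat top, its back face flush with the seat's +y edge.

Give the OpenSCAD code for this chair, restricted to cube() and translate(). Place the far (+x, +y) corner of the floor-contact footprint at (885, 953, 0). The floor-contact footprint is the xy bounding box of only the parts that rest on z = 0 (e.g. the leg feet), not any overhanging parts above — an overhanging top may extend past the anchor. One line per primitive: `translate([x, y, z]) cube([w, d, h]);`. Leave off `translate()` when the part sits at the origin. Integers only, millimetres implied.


// leg_h = 434 - 21 = 413
translate([473, 485, 413]) cube([412, 468, 21]);
translate([473, 485, 0]) cube([36, 36, 413]);
translate([849, 485, 0]) cube([36, 36, 413]);
translate([473, 917, 0]) cube([36, 36, 413]);
translate([849, 917, 0]) cube([36, 36, 413]);
translate([473, 919, 434]) cube([412, 34, 541]);


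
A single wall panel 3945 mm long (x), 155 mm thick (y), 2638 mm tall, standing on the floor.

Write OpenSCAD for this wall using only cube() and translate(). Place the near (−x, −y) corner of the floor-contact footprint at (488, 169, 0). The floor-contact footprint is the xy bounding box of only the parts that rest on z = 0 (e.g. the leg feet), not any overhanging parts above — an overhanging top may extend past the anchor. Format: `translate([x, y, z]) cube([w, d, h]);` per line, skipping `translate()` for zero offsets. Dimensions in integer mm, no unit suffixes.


translate([488, 169, 0]) cube([3945, 155, 2638]);


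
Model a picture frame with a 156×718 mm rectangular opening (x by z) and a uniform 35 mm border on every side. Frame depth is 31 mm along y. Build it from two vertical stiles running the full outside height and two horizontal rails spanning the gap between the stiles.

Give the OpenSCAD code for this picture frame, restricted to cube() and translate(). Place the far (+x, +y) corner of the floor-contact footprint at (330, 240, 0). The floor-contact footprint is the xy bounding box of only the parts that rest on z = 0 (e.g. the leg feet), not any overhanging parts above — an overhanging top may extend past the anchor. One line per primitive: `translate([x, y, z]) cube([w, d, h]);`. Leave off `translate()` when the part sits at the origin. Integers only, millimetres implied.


translate([104, 209, 0]) cube([35, 31, 788]);
translate([295, 209, 0]) cube([35, 31, 788]);
translate([139, 209, 0]) cube([156, 31, 35]);
translate([139, 209, 753]) cube([156, 31, 35]);
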